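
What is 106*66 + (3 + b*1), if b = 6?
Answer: 7005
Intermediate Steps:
106*66 + (3 + b*1) = 106*66 + (3 + 6*1) = 6996 + (3 + 6) = 6996 + 9 = 7005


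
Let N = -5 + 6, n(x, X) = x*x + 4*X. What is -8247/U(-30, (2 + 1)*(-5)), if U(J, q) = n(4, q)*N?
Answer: 8247/44 ≈ 187.43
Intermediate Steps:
n(x, X) = x**2 + 4*X
N = 1
U(J, q) = 16 + 4*q (U(J, q) = (4**2 + 4*q)*1 = (16 + 4*q)*1 = 16 + 4*q)
-8247/U(-30, (2 + 1)*(-5)) = -8247/(16 + 4*((2 + 1)*(-5))) = -8247/(16 + 4*(3*(-5))) = -8247/(16 + 4*(-15)) = -8247/(16 - 60) = -8247/(-44) = -8247*(-1/44) = 8247/44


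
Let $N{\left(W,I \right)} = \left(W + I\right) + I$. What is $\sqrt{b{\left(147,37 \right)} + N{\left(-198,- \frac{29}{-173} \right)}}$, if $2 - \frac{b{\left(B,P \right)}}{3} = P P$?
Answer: $\frac{i \sqrt{128654737}}{173} \approx 65.564 i$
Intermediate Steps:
$N{\left(W,I \right)} = W + 2 I$ ($N{\left(W,I \right)} = \left(I + W\right) + I = W + 2 I$)
$b{\left(B,P \right)} = 6 - 3 P^{2}$ ($b{\left(B,P \right)} = 6 - 3 P P = 6 - 3 P^{2}$)
$\sqrt{b{\left(147,37 \right)} + N{\left(-198,- \frac{29}{-173} \right)}} = \sqrt{\left(6 - 3 \cdot 37^{2}\right) - \left(198 - 2 \left(- \frac{29}{-173}\right)\right)} = \sqrt{\left(6 - 4107\right) - \left(198 - 2 \left(\left(-29\right) \left(- \frac{1}{173}\right)\right)\right)} = \sqrt{\left(6 - 4107\right) + \left(-198 + 2 \cdot \frac{29}{173}\right)} = \sqrt{-4101 + \left(-198 + \frac{58}{173}\right)} = \sqrt{-4101 - \frac{34196}{173}} = \sqrt{- \frac{743669}{173}} = \frac{i \sqrt{128654737}}{173}$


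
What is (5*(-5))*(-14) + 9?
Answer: 359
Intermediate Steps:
(5*(-5))*(-14) + 9 = -25*(-14) + 9 = 350 + 9 = 359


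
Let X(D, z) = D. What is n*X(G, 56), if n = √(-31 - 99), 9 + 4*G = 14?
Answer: 5*I*√130/4 ≈ 14.252*I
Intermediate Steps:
G = 5/4 (G = -9/4 + (¼)*14 = -9/4 + 7/2 = 5/4 ≈ 1.2500)
n = I*√130 (n = √(-130) = I*√130 ≈ 11.402*I)
n*X(G, 56) = (I*√130)*(5/4) = 5*I*√130/4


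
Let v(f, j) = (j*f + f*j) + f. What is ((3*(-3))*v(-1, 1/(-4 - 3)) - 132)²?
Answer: 772641/49 ≈ 15768.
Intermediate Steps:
v(f, j) = f + 2*f*j (v(f, j) = (f*j + f*j) + f = 2*f*j + f = f + 2*f*j)
((3*(-3))*v(-1, 1/(-4 - 3)) - 132)² = ((3*(-3))*(-(1 + 2/(-4 - 3))) - 132)² = (-(-9)*(1 + 2/(-7)) - 132)² = (-(-9)*(1 + 2*(-⅐)) - 132)² = (-(-9)*(1 - 2/7) - 132)² = (-(-9)*5/7 - 132)² = (-9*(-5/7) - 132)² = (45/7 - 132)² = (-879/7)² = 772641/49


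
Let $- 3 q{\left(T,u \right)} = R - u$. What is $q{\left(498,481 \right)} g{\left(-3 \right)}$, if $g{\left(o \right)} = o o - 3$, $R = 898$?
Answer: $-834$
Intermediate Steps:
$q{\left(T,u \right)} = - \frac{898}{3} + \frac{u}{3}$ ($q{\left(T,u \right)} = - \frac{898 - u}{3} = - \frac{898}{3} + \frac{u}{3}$)
$g{\left(o \right)} = -3 + o^{2}$ ($g{\left(o \right)} = o^{2} - 3 = -3 + o^{2}$)
$q{\left(498,481 \right)} g{\left(-3 \right)} = \left(- \frac{898}{3} + \frac{1}{3} \cdot 481\right) \left(-3 + \left(-3\right)^{2}\right) = \left(- \frac{898}{3} + \frac{481}{3}\right) \left(-3 + 9\right) = \left(-139\right) 6 = -834$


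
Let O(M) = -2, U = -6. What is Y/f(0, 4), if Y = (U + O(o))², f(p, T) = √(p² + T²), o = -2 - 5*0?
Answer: 16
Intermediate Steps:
o = -2 (o = -2 + 0 = -2)
f(p, T) = √(T² + p²)
Y = 64 (Y = (-6 - 2)² = (-8)² = 64)
Y/f(0, 4) = 64/(√(4² + 0²)) = 64/(√(16 + 0)) = 64/(√16) = 64/4 = 64*(¼) = 16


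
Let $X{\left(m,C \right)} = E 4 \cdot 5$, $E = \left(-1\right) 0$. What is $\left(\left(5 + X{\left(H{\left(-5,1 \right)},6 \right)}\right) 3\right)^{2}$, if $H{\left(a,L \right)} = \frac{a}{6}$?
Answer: $225$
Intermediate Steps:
$E = 0$
$H{\left(a,L \right)} = \frac{a}{6}$ ($H{\left(a,L \right)} = a \frac{1}{6} = \frac{a}{6}$)
$X{\left(m,C \right)} = 0$ ($X{\left(m,C \right)} = 0 \cdot 4 \cdot 5 = 0 \cdot 5 = 0$)
$\left(\left(5 + X{\left(H{\left(-5,1 \right)},6 \right)}\right) 3\right)^{2} = \left(\left(5 + 0\right) 3\right)^{2} = \left(5 \cdot 3\right)^{2} = 15^{2} = 225$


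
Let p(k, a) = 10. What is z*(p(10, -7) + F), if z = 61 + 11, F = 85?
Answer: 6840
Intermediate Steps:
z = 72
z*(p(10, -7) + F) = 72*(10 + 85) = 72*95 = 6840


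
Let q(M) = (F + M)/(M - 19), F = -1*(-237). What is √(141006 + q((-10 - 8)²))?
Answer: 3*√1457472695/305 ≈ 375.51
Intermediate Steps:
F = 237
q(M) = (237 + M)/(-19 + M) (q(M) = (237 + M)/(M - 19) = (237 + M)/(-19 + M))
√(141006 + q((-10 - 8)²)) = √(141006 + (237 + (-10 - 8)²)/(-19 + (-10 - 8)²)) = √(141006 + (237 + (-18)²)/(-19 + (-18)²)) = √(141006 + (237 + 324)/(-19 + 324)) = √(141006 + 561/305) = √(43007391/305) = 3*√1457472695/305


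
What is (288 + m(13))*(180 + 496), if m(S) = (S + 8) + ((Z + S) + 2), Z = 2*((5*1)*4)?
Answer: 246064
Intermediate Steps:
Z = 40 (Z = 2*(5*4) = 2*20 = 40)
m(S) = 50 + 2*S (m(S) = (S + 8) + ((40 + S) + 2) = (8 + S) + (42 + S) = 50 + 2*S)
(288 + m(13))*(180 + 496) = (288 + (50 + 2*13))*(180 + 496) = (288 + (50 + 26))*676 = (288 + 76)*676 = 364*676 = 246064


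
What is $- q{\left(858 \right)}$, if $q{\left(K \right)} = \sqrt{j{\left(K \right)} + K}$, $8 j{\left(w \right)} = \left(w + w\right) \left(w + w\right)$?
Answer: $- 2 \sqrt{92235} \approx -607.4$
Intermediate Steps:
$j{\left(w \right)} = \frac{w^{2}}{2}$ ($j{\left(w \right)} = \frac{\left(w + w\right) \left(w + w\right)}{8} = \frac{2 w 2 w}{8} = \frac{4 w^{2}}{8} = \frac{w^{2}}{2}$)
$q{\left(K \right)} = \sqrt{K + \frac{K^{2}}{2}}$ ($q{\left(K \right)} = \sqrt{\frac{K^{2}}{2} + K} = \sqrt{K + \frac{K^{2}}{2}}$)
$- q{\left(858 \right)} = - \frac{\sqrt{2} \sqrt{858 \left(2 + 858\right)}}{2} = - \frac{\sqrt{2} \sqrt{858 \cdot 860}}{2} = - \frac{\sqrt{2} \sqrt{737880}}{2} = - \frac{\sqrt{2} \cdot 2 \sqrt{184470}}{2} = - 2 \sqrt{92235}$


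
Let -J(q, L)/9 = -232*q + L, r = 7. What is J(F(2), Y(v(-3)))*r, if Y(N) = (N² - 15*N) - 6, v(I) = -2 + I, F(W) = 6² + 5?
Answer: 593334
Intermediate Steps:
F(W) = 41 (F(W) = 36 + 5 = 41)
Y(N) = -6 + N² - 15*N
J(q, L) = -9*L + 2088*q (J(q, L) = -9*(-232*q + L) = -9*(L - 232*q) = -9*L + 2088*q)
J(F(2), Y(v(-3)))*r = (-9*(-6 + (-2 - 3)² - 15*(-2 - 3)) + 2088*41)*7 = (-9*(-6 + (-5)² - 15*(-5)) + 85608)*7 = (-9*(-6 + 25 + 75) + 85608)*7 = (-9*94 + 85608)*7 = (-846 + 85608)*7 = 84762*7 = 593334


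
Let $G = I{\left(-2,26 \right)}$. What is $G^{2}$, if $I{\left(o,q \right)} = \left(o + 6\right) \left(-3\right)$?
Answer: $144$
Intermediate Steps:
$I{\left(o,q \right)} = -18 - 3 o$ ($I{\left(o,q \right)} = \left(6 + o\right) \left(-3\right) = -18 - 3 o$)
$G = -12$ ($G = -18 - -6 = -18 + 6 = -12$)
$G^{2} = \left(-12\right)^{2} = 144$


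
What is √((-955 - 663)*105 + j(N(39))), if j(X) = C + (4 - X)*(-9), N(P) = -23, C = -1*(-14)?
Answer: I*√170119 ≈ 412.46*I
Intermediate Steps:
C = 14
j(X) = -22 + 9*X (j(X) = 14 + (4 - X)*(-9) = 14 + (-36 + 9*X) = -22 + 9*X)
√((-955 - 663)*105 + j(N(39))) = √((-955 - 663)*105 + (-22 + 9*(-23))) = √(-1618*105 + (-22 - 207)) = √(-169890 - 229) = √(-170119) = I*√170119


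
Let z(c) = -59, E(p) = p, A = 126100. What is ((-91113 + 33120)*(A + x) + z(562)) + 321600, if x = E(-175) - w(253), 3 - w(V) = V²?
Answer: -11014346942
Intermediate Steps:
w(V) = 3 - V²
x = 63831 (x = -175 - (3 - 1*253²) = -175 - (3 - 1*64009) = -175 - (3 - 64009) = -175 - 1*(-64006) = -175 + 64006 = 63831)
((-91113 + 33120)*(A + x) + z(562)) + 321600 = ((-91113 + 33120)*(126100 + 63831) - 59) + 321600 = (-57993*189931 - 59) + 321600 = (-11014668483 - 59) + 321600 = -11014668542 + 321600 = -11014346942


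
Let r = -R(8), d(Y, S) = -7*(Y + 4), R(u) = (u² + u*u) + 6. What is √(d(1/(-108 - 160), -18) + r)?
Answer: I*√2908403/134 ≈ 12.727*I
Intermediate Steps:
R(u) = 6 + 2*u² (R(u) = (u² + u²) + 6 = 2*u² + 6 = 6 + 2*u²)
d(Y, S) = -28 - 7*Y (d(Y, S) = -7*(4 + Y) = -28 - 7*Y)
r = -134 (r = -(6 + 2*8²) = -(6 + 2*64) = -(6 + 128) = -1*134 = -134)
√(d(1/(-108 - 160), -18) + r) = √((-28 - 7/(-108 - 160)) - 134) = √((-28 - 7/(-268)) - 134) = √((-28 - 7*(-1/268)) - 134) = √((-28 + 7/268) - 134) = √(-7497/268 - 134) = √(-43409/268) = I*√2908403/134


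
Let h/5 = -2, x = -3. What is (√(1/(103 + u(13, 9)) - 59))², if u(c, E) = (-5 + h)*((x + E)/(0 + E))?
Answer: -5486/93 ≈ -58.989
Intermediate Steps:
h = -10 (h = 5*(-2) = -10)
u(c, E) = -15*(-3 + E)/E (u(c, E) = (-5 - 10)*((-3 + E)/(0 + E)) = -15*(-3 + E)/E)
(√(1/(103 + u(13, 9)) - 59))² = (√(1/(103 + (-15 + 45/9)) - 59))² = (√(1/(103 + (-15 + 45*(⅑))) - 59))² = (√(1/(103 + (-15 + 5)) - 59))² = (√(1/(103 - 10) - 59))² = (√(1/93 - 59))² = (√(-5486/93))² = (I*√510198/93)² = -5486/93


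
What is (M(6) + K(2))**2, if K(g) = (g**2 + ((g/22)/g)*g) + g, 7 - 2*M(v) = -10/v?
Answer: 118336/1089 ≈ 108.66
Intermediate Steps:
M(v) = 7/2 + 5/v (M(v) = 7/2 - (-5)/v = 7/2 + 5/v)
K(g) = g**2 + 23*g/22 (K(g) = (g**2 + ((g*(1/22))/g)*g) + g = (g**2 + ((g/22)/g)*g) + g = (g**2 + g/22) + g = g**2 + 23*g/22)
(M(6) + K(2))**2 = ((7/2 + 5/6) + (1/22)*2*(23 + 22*2))**2 = ((7/2 + 5*(1/6)) + (1/22)*2*(23 + 44))**2 = ((7/2 + 5/6) + (1/22)*2*67)**2 = (13/3 + 67/11)**2 = (344/33)**2 = 118336/1089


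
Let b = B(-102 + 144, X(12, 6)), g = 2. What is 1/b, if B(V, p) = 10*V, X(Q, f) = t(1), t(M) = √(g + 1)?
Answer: 1/420 ≈ 0.0023810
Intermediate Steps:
t(M) = √3 (t(M) = √(2 + 1) = √3)
X(Q, f) = √3
b = 420 (b = 10*(-102 + 144) = 10*42 = 420)
1/b = 1/420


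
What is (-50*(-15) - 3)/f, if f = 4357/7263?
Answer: 5425461/4357 ≈ 1245.2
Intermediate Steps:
f = 4357/7263 (f = 4357*(1/7263) = 4357/7263 ≈ 0.59989)
(-50*(-15) - 3)/f = (-50*(-15) - 3)/(4357/7263) = (750 - 3)*(7263/4357) = 747*(7263/4357) = 5425461/4357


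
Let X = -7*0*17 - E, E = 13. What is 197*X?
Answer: -2561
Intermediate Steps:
X = -13 (X = -7*0*17 - 1*13 = 0*17 - 13 = 0 - 13 = -13)
197*X = 197*(-13) = -2561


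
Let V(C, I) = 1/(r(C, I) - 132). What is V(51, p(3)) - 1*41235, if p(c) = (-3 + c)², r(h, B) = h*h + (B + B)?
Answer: -101809214/2469 ≈ -41235.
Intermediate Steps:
r(h, B) = h² + 2*B
V(C, I) = 1/(-132 + C² + 2*I) (V(C, I) = 1/((C² + 2*I) - 132) = 1/(-132 + C² + 2*I))
V(51, p(3)) - 1*41235 = 1/(-132 + 51² + 2*(-3 + 3)²) - 1*41235 = 1/(-132 + 2601 + 2*0²) - 41235 = 1/(-132 + 2601 + 2*0) - 41235 = 1/(-132 + 2601 + 0) - 41235 = 1/2469 - 41235 = -101809214/2469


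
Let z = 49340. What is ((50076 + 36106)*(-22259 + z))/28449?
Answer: 259321638/3161 ≈ 82038.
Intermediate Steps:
((50076 + 36106)*(-22259 + z))/28449 = ((50076 + 36106)*(-22259 + 49340))/28449 = (86182*27081)*(1/28449) = 2333894742*(1/28449) = 259321638/3161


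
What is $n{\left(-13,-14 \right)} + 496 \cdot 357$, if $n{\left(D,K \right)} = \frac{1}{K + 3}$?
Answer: $\frac{1947791}{11} \approx 1.7707 \cdot 10^{5}$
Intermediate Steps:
$n{\left(D,K \right)} = \frac{1}{3 + K}$
$n{\left(-13,-14 \right)} + 496 \cdot 357 = \frac{1}{3 - 14} + 496 \cdot 357 = \frac{1}{-11} + 177072 = - \frac{1}{11} + 177072 = \frac{1947791}{11}$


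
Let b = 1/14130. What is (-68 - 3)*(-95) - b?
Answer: 95306849/14130 ≈ 6745.0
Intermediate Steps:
b = 1/14130 ≈ 7.0771e-5
(-68 - 3)*(-95) - b = (-68 - 3)*(-95) - 1*1/14130 = -71*(-95) - 1/14130 = 6745 - 1/14130 = 95306849/14130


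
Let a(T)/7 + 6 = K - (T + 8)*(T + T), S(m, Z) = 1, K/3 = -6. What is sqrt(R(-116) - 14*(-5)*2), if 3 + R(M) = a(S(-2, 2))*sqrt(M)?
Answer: sqrt(137 - 588*I*sqrt(29)) ≈ 40.66 - 38.939*I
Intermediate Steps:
K = -18 (K = 3*(-6) = -18)
a(T) = -168 - 14*T*(8 + T) (a(T) = -42 + 7*(-18 - (T + 8)*(T + T)) = -42 + 7*(-18 - (8 + T)*2*T) = -42 + 7*(-18 - 2*T*(8 + T)) = -42 + (-126 - 14*T*(8 + T)) = -168 - 14*T*(8 + T))
R(M) = -3 - 294*sqrt(M) (R(M) = -3 + (-168 - 112*1 - 14*1**2)*sqrt(M) = -3 + (-168 - 112 - 14*1)*sqrt(M) = -3 + (-168 - 112 - 14)*sqrt(M) = -3 - 294*sqrt(M))
sqrt(R(-116) - 14*(-5)*2) = sqrt((-3 - 588*I*sqrt(29)) - 14*(-5)*2) = sqrt((-3 - 588*I*sqrt(29)) + 70*2) = sqrt((-3 - 588*I*sqrt(29)) + 140) = sqrt(137 - 588*I*sqrt(29))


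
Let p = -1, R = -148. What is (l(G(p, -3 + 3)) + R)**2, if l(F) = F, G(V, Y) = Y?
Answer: 21904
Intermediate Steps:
(l(G(p, -3 + 3)) + R)**2 = ((-3 + 3) - 148)**2 = (0 - 148)**2 = (-148)**2 = 21904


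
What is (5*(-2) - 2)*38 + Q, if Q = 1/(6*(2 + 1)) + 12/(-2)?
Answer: -8315/18 ≈ -461.94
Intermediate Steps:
Q = -107/18 (Q = (⅙)/3 + 12*(-½) = (⅙)*(⅓) - 6 = 1/18 - 6 = -107/18 ≈ -5.9444)
(5*(-2) - 2)*38 + Q = (5*(-2) - 2)*38 - 107/18 = (-10 - 2)*38 - 107/18 = -12*38 - 107/18 = -456 - 107/18 = -8315/18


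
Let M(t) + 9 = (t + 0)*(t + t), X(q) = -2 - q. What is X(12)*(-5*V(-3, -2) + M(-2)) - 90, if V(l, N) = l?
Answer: -286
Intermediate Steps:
M(t) = -9 + 2*t² (M(t) = -9 + (t + 0)*(t + t) = -9 + t*(2*t) = -9 + 2*t²)
X(12)*(-5*V(-3, -2) + M(-2)) - 90 = (-2 - 1*12)*(-5*(-3) + (-9 + 2*(-2)²)) - 90 = (-2 - 12)*(15 + (-9 + 2*4)) - 90 = -14*(15 + (-9 + 8)) - 90 = -14*(15 - 1) - 90 = -14*14 - 90 = -196 - 90 = -286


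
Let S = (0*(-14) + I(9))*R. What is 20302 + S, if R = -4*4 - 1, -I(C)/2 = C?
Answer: 20608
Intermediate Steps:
I(C) = -2*C
R = -17 (R = -16 - 1 = -17)
S = 306 (S = (0*(-14) - 2*9)*(-17) = (0 - 18)*(-17) = -18*(-17) = 306)
20302 + S = 20302 + 306 = 20608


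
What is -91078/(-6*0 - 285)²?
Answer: -91078/81225 ≈ -1.1213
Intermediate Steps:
-91078/(-6*0 - 285)² = -91078/(0 - 285)² = -91078/((-285)²) = -91078/81225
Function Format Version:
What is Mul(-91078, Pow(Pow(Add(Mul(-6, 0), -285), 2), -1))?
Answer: Rational(-91078, 81225) ≈ -1.1213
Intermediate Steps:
Mul(-91078, Pow(Pow(Add(Mul(-6, 0), -285), 2), -1)) = Mul(-91078, Pow(Pow(Add(0, -285), 2), -1)) = Mul(-91078, Pow(Pow(-285, 2), -1)) = Mul(-91078, Pow(81225, -1)) = Mul(-91078, Rational(1, 81225)) = Rational(-91078, 81225)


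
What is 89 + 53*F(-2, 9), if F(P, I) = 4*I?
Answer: 1997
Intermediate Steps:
89 + 53*F(-2, 9) = 89 + 53*(4*9) = 89 + 53*36 = 89 + 1908 = 1997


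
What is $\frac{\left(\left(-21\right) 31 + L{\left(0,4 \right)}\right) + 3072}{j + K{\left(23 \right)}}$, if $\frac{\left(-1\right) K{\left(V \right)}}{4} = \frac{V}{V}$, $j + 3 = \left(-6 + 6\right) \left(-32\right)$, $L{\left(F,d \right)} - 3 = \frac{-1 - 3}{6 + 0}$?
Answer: $- \frac{7270}{21} \approx -346.19$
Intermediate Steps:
$L{\left(F,d \right)} = \frac{7}{3}$ ($L{\left(F,d \right)} = 3 + \frac{-1 - 3}{6 + 0} = 3 - \frac{4}{6} = 3 - \frac{2}{3} = \frac{7}{3}$)
$j = -3$ ($j = -3 + \left(-6 + 6\right) \left(-32\right) = -3 + 0 \left(-32\right) = -3 + 0 = -3$)
$K{\left(V \right)} = -4$ ($K{\left(V \right)} = - 4 \frac{V}{V} = \left(-4\right) 1 = -4$)
$\frac{\left(\left(-21\right) 31 + L{\left(0,4 \right)}\right) + 3072}{j + K{\left(23 \right)}} = \frac{\left(\left(-21\right) 31 + \frac{7}{3}\right) + 3072}{-3 - 4} = \frac{\left(-651 + \frac{7}{3}\right) + 3072}{-7} = \left(- \frac{1946}{3} + 3072\right) \left(- \frac{1}{7}\right) = \frac{7270}{3} \left(- \frac{1}{7}\right) = - \frac{7270}{21}$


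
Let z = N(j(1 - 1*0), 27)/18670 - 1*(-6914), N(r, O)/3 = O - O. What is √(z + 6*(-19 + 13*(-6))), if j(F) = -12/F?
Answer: 2*√1583 ≈ 79.574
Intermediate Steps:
N(r, O) = 0 (N(r, O) = 3*(O - O) = 3*0 = 0)
z = 6914 (z = 0/18670 - 1*(-6914) = 0*(1/18670) + 6914 = 0 + 6914 = 6914)
√(z + 6*(-19 + 13*(-6))) = √(6914 + 6*(-19 + 13*(-6))) = √(6914 + 6*(-19 - 78)) = √(6914 + 6*(-97)) = √(6914 - 582) = √6332 = 2*√1583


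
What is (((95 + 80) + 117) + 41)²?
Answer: 110889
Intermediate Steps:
(((95 + 80) + 117) + 41)² = ((175 + 117) + 41)² = (292 + 41)² = 333² = 110889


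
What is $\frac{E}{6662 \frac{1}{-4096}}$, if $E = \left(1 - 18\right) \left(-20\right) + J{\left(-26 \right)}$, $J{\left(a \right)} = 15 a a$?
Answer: $- \frac{21463040}{3331} \approx -6443.4$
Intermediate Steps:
$J{\left(a \right)} = 15 a^{2}$
$E = 10480$ ($E = \left(1 - 18\right) \left(-20\right) + 15 \left(-26\right)^{2} = \left(-17\right) \left(-20\right) + 15 \cdot 676 = 340 + 10140 = 10480$)
$\frac{E}{6662 \frac{1}{-4096}} = \frac{10480}{6662 \frac{1}{-4096}} = \frac{10480}{6662 \left(- \frac{1}{4096}\right)} = \frac{10480}{- \frac{3331}{2048}} = 10480 \left(- \frac{2048}{3331}\right) = - \frac{21463040}{3331}$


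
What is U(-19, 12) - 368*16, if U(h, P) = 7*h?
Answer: -6021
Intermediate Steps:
U(-19, 12) - 368*16 = 7*(-19) - 368*16 = -133 - 5888 = -6021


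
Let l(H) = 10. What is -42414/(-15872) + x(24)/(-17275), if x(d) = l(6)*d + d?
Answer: 364255821/137094400 ≈ 2.6570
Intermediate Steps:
x(d) = 11*d (x(d) = 10*d + d = 11*d)
-42414/(-15872) + x(24)/(-17275) = -42414/(-15872) + (11*24)/(-17275) = -42414*(-1/15872) + 264*(-1/17275) = 21207/7936 - 264/17275 = 364255821/137094400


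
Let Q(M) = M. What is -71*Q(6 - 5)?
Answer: -71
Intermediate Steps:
-71*Q(6 - 5) = -71*(6 - 5) = -71*1 = -71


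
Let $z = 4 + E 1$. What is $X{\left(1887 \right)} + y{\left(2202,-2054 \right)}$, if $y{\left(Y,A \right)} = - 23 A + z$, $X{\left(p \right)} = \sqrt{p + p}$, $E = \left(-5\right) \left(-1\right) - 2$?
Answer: $47249 + \sqrt{3774} \approx 47310.0$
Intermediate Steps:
$E = 3$ ($E = 5 - 2 = 3$)
$X{\left(p \right)} = \sqrt{2} \sqrt{p}$ ($X{\left(p \right)} = \sqrt{2 p} = \sqrt{2} \sqrt{p}$)
$z = 7$ ($z = 4 + 3 \cdot 1 = 4 + 3 = 7$)
$y{\left(Y,A \right)} = 7 - 23 A$ ($y{\left(Y,A \right)} = - 23 A + 7 = 7 - 23 A$)
$X{\left(1887 \right)} + y{\left(2202,-2054 \right)} = \sqrt{2} \sqrt{1887} + \left(7 - -47242\right) = \sqrt{3774} + \left(7 + 47242\right) = \sqrt{3774} + 47249 = 47249 + \sqrt{3774}$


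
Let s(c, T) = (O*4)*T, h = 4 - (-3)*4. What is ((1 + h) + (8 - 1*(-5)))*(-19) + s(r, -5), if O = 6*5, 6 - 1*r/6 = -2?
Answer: -1170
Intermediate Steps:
r = 48 (r = 36 - 6*(-2) = 36 + 12 = 48)
h = 16 (h = 4 - 1*(-12) = 4 + 12 = 16)
O = 30
s(c, T) = 120*T (s(c, T) = (30*4)*T = 120*T)
((1 + h) + (8 - 1*(-5)))*(-19) + s(r, -5) = ((1 + 16) + (8 - 1*(-5)))*(-19) + 120*(-5) = (17 + (8 + 5))*(-19) - 600 = (17 + 13)*(-19) - 600 = 30*(-19) - 600 = -570 - 600 = -1170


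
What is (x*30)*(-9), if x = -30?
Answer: 8100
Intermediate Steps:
(x*30)*(-9) = -30*30*(-9) = -900*(-9) = 8100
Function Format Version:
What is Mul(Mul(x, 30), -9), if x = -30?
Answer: 8100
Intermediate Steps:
Mul(Mul(x, 30), -9) = Mul(Mul(-30, 30), -9) = Mul(-900, -9) = 8100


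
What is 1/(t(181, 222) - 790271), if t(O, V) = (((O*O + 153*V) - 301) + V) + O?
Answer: -1/723442 ≈ -1.3823e-6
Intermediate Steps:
t(O, V) = -301 + O + O**2 + 154*V (t(O, V) = (((O**2 + 153*V) - 301) + V) + O = ((-301 + O**2 + 153*V) + V) + O = (-301 + O**2 + 154*V) + O = -301 + O + O**2 + 154*V)
1/(t(181, 222) - 790271) = 1/((-301 + 181 + 181**2 + 154*222) - 790271) = 1/((-301 + 181 + 32761 + 34188) - 790271) = 1/(66829 - 790271) = 1/(-723442) = -1/723442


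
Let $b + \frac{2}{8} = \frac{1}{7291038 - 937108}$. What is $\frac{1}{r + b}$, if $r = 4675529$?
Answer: $\frac{12707860}{59415964780977} \approx 2.1388 \cdot 10^{-7}$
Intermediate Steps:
$b = - \frac{3176963}{12707860}$ ($b = - \frac{1}{4} + \frac{1}{7291038 - 937108} = - \frac{1}{4} + \frac{1}{6353930} = - \frac{3176963}{12707860} \approx -0.25$)
$\frac{1}{r + b} = \frac{1}{4675529 - \frac{3176963}{12707860}} = \frac{1}{\frac{59415964780977}{12707860}} = \frac{12707860}{59415964780977}$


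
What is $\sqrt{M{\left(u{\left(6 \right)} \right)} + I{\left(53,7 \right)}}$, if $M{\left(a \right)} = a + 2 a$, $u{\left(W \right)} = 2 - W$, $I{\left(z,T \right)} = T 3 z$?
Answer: $\sqrt{1101} \approx 33.181$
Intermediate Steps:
$I{\left(z,T \right)} = 3 T z$
$M{\left(a \right)} = 3 a$
$\sqrt{M{\left(u{\left(6 \right)} \right)} + I{\left(53,7 \right)}} = \sqrt{3 \left(2 - 6\right) + 3 \cdot 7 \cdot 53} = \sqrt{3 \left(2 - 6\right) + 1113} = \sqrt{3 \left(-4\right) + 1113} = \sqrt{-12 + 1113} = \sqrt{1101}$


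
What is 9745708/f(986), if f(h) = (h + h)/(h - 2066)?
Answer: -2631341160/493 ≈ -5.3374e+6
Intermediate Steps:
f(h) = 2*h/(-2066 + h) (f(h) = (2*h)/(-2066 + h) = 2*h/(-2066 + h))
9745708/f(986) = 9745708/((2*986/(-2066 + 986))) = 9745708/((2*986/(-1080))) = 9745708/((2*986*(-1/1080))) = 9745708/(-493/270) = 9745708*(-270/493) = -2631341160/493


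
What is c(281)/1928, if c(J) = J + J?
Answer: 281/964 ≈ 0.29149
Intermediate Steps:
c(J) = 2*J
c(281)/1928 = (2*281)/1928 = 562*(1/1928) = 281/964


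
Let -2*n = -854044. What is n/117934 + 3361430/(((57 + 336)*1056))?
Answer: 143411107949/12235888368 ≈ 11.721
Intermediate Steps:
n = 427022 (n = -½*(-854044) = 427022)
n/117934 + 3361430/(((57 + 336)*1056)) = 427022/117934 + 3361430/(((57 + 336)*1056)) = 427022*(1/117934) + 3361430/((393*1056)) = 213511/58967 + 3361430/415008 = 213511/58967 + 3361430*(1/415008) = 213511/58967 + 1680715/207504 = 143411107949/12235888368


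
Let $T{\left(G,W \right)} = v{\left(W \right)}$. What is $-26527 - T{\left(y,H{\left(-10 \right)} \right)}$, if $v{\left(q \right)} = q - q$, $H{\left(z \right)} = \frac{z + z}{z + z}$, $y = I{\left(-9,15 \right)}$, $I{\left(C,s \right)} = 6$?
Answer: $-26527$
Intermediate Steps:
$y = 6$
$H{\left(z \right)} = 1$ ($H{\left(z \right)} = \frac{2 z}{2 z} = 2 z \frac{1}{2 z} = 1$)
$v{\left(q \right)} = 0$
$T{\left(G,W \right)} = 0$
$-26527 - T{\left(y,H{\left(-10 \right)} \right)} = -26527 - 0 = -26527 + 0 = -26527$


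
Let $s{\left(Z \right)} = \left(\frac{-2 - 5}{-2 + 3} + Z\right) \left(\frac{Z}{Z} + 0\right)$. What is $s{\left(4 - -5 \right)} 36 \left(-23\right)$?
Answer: $-1656$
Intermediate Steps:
$s{\left(Z \right)} = -7 + Z$ ($s{\left(Z \right)} = \left(- \frac{7}{1} + Z\right) \left(1 + 0\right) = \left(\left(-7\right) 1 + Z\right) 1 = \left(-7 + Z\right) 1 = -7 + Z$)
$s{\left(4 - -5 \right)} 36 \left(-23\right) = \left(-7 + \left(4 - -5\right)\right) 36 \left(-23\right) = \left(-7 + \left(4 + 5\right)\right) 36 \left(-23\right) = \left(-7 + 9\right) 36 \left(-23\right) = 2 \cdot 36 \left(-23\right) = 72 \left(-23\right) = -1656$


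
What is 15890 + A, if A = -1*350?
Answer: 15540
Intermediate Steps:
A = -350
15890 + A = 15890 - 350 = 15540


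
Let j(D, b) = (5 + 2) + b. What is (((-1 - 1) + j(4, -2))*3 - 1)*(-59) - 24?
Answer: -496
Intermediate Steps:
j(D, b) = 7 + b
(((-1 - 1) + j(4, -2))*3 - 1)*(-59) - 24 = (((-1 - 1) + (7 - 2))*3 - 1)*(-59) - 24 = ((-2 + 5)*3 - 1)*(-59) - 24 = (3*3 - 1)*(-59) - 24 = (9 - 1)*(-59) - 24 = 8*(-59) - 24 = -472 - 24 = -496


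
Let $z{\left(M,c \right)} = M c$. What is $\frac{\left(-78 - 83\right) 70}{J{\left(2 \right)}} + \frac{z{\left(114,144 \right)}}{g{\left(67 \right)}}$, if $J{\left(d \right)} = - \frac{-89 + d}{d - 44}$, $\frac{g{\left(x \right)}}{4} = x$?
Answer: $\frac{10690276}{1943} \approx 5501.9$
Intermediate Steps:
$g{\left(x \right)} = 4 x$
$J{\left(d \right)} = - \frac{-89 + d}{-44 + d}$
$\frac{\left(-78 - 83\right) 70}{J{\left(2 \right)}} + \frac{z{\left(114,144 \right)}}{g{\left(67 \right)}} = \frac{\left(-78 - 83\right) 70}{\frac{1}{-44 + 2} \left(89 - 2\right)} + \frac{114 \cdot 144}{4 \cdot 67} = \frac{\left(-161\right) 70}{\frac{1}{-42} \left(89 - 2\right)} + \frac{16416}{268} = - \frac{11270}{\left(- \frac{1}{42}\right) 87} + 16416 \cdot \frac{1}{268} = - \frac{11270}{- \frac{29}{14}} + \frac{4104}{67} = \left(-11270\right) \left(- \frac{14}{29}\right) + \frac{4104}{67} = \frac{157780}{29} + \frac{4104}{67} = \frac{10690276}{1943}$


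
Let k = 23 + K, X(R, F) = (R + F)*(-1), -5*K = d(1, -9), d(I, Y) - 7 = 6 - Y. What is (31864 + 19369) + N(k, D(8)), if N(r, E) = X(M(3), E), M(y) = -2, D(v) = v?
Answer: 51227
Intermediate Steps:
d(I, Y) = 13 - Y (d(I, Y) = 7 + (6 - Y) = 13 - Y)
K = -22/5 (K = -(13 - 1*(-9))/5 = -(13 + 9)/5 = -⅕*22 = -22/5 ≈ -4.4000)
X(R, F) = -F - R (X(R, F) = (F + R)*(-1) = -F - R)
k = 93/5 (k = 23 - 22/5 = 93/5 ≈ 18.600)
N(r, E) = 2 - E (N(r, E) = -E - 1*(-2) = -E + 2 = 2 - E)
(31864 + 19369) + N(k, D(8)) = (31864 + 19369) + (2 - 1*8) = 51233 + (2 - 8) = 51233 - 6 = 51227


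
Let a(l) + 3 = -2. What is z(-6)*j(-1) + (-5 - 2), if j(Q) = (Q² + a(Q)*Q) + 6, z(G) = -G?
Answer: 65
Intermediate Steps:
a(l) = -5 (a(l) = -3 - 2 = -5)
j(Q) = 6 + Q² - 5*Q (j(Q) = (Q² - 5*Q) + 6 = 6 + Q² - 5*Q)
z(-6)*j(-1) + (-5 - 2) = (-1*(-6))*(6 + (-1)² - 5*(-1)) + (-5 - 2) = 6*(6 + 1 + 5) - 7 = 6*12 - 7 = 72 - 7 = 65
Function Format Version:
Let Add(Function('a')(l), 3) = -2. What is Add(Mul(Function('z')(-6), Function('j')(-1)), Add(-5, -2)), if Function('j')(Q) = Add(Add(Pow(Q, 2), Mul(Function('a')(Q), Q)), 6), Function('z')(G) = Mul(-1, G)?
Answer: 65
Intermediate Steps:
Function('a')(l) = -5 (Function('a')(l) = Add(-3, -2) = -5)
Function('j')(Q) = Add(6, Pow(Q, 2), Mul(-5, Q)) (Function('j')(Q) = Add(Add(Pow(Q, 2), Mul(-5, Q)), 6) = Add(6, Pow(Q, 2), Mul(-5, Q)))
Add(Mul(Function('z')(-6), Function('j')(-1)), Add(-5, -2)) = Add(Mul(Mul(-1, -6), Add(6, Pow(-1, 2), Mul(-5, -1))), Add(-5, -2)) = Add(Mul(6, Add(6, 1, 5)), -7) = Add(Mul(6, 12), -7) = Add(72, -7) = 65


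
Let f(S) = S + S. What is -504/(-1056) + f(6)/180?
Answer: 359/660 ≈ 0.54394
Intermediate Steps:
f(S) = 2*S
-504/(-1056) + f(6)/180 = -504/(-1056) + (2*6)/180 = -504*(-1/1056) + 12*(1/180) = 21/44 + 1/15 = 359/660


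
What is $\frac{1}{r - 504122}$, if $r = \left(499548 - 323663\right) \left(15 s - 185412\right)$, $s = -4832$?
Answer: $- \frac{1}{45359838542} \approx -2.2046 \cdot 10^{-11}$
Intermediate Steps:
$r = -45359334420$ ($r = \left(499548 - 323663\right) \left(15 \left(-4832\right) - 185412\right) = 175885 \left(-72480 - 185412\right) = 175885 \left(-257892\right) = -45359334420$)
$\frac{1}{r - 504122} = \frac{1}{-45359334420 - 504122} = \frac{1}{-45359838542} = - \frac{1}{45359838542}$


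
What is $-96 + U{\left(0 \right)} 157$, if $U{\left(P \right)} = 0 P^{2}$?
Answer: $-96$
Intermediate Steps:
$U{\left(P \right)} = 0$
$-96 + U{\left(0 \right)} 157 = -96 + 0 \cdot 157 = -96 + 0 = -96$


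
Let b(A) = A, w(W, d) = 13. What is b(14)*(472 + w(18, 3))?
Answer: 6790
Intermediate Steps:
b(14)*(472 + w(18, 3)) = 14*(472 + 13) = 14*485 = 6790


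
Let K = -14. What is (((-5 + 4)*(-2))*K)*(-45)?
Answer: 1260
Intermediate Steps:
(((-5 + 4)*(-2))*K)*(-45) = (((-5 + 4)*(-2))*(-14))*(-45) = (-1*(-2)*(-14))*(-45) = (2*(-14))*(-45) = -28*(-45) = 1260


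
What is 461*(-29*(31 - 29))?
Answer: -26738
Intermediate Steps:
461*(-29*(31 - 29)) = 461*(-29*2) = 461*(-58) = -26738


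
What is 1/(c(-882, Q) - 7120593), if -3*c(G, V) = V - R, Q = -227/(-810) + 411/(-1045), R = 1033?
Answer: -507870/3616160671201 ≈ -1.4044e-7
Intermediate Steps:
Q = -19139/169290 (Q = -227*(-1/810) + 411*(-1/1045) = 227/810 - 411/1045 = -19139/169290 ≈ -0.11305)
c(G, V) = 1033/3 - V/3 (c(G, V) = -(V - 1*1033)/3 = -(V - 1033)/3 = -(-1033 + V)/3 = 1033/3 - V/3)
1/(c(-882, Q) - 7120593) = 1/((1033/3 - ⅓*(-19139/169290)) - 7120593) = 1/((1033/3 + 19139/507870) - 7120593) = 1/(174895709/507870 - 7120593) = 1/(-3616160671201/507870) = -507870/3616160671201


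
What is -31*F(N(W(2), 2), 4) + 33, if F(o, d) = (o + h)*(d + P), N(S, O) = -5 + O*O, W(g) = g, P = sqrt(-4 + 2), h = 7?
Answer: -711 - 186*I*sqrt(2) ≈ -711.0 - 263.04*I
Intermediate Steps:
P = I*sqrt(2) (P = sqrt(-2) = I*sqrt(2) ≈ 1.4142*I)
N(S, O) = -5 + O**2
F(o, d) = (7 + o)*(d + I*sqrt(2)) (F(o, d) = (o + 7)*(d + I*sqrt(2)) = (7 + o)*(d + I*sqrt(2)))
-31*F(N(W(2), 2), 4) + 33 = -31*(7*4 + 4*(-5 + 2**2) + 7*I*sqrt(2) + I*(-5 + 2**2)*sqrt(2)) + 33 = -31*(28 + 4*(-5 + 4) + 7*I*sqrt(2) + I*(-5 + 4)*sqrt(2)) + 33 = -31*(28 + 4*(-1) + 7*I*sqrt(2) + I*(-1)*sqrt(2)) + 33 = -31*(28 - 4 + 7*I*sqrt(2) - I*sqrt(2)) + 33 = -31*(24 + 6*I*sqrt(2)) + 33 = (-744 - 186*I*sqrt(2)) + 33 = -711 - 186*I*sqrt(2)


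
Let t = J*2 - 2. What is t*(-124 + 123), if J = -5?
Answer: 12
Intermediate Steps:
t = -12 (t = -5*2 - 2 = -10 - 2 = -12)
t*(-124 + 123) = -12*(-124 + 123) = -12*(-1) = 12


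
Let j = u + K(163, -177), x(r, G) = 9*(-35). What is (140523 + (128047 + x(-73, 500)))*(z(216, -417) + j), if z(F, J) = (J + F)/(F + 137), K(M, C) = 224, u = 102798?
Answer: 9755512894075/353 ≈ 2.7636e+10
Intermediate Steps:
x(r, G) = -315
z(F, J) = (F + J)/(137 + F)
j = 103022 (j = 102798 + 224 = 103022)
(140523 + (128047 + x(-73, 500)))*(z(216, -417) + j) = (140523 + (128047 - 315))*((216 - 417)/(137 + 216) + 103022) = (140523 + 127732)*(-201/353 + 103022) = 268255*((1/353)*(-201) + 103022) = 268255*(-201/353 + 103022) = 268255*(36366565/353) = 9755512894075/353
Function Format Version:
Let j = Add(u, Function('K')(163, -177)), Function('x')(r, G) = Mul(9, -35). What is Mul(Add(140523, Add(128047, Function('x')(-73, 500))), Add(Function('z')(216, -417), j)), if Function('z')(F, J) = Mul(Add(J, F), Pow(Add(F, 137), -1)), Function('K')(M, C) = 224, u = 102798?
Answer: Rational(9755512894075, 353) ≈ 2.7636e+10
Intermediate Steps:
Function('x')(r, G) = -315
Function('z')(F, J) = Mul(Pow(Add(137, F), -1), Add(F, J)) (Function('z')(F, J) = Mul(Add(F, J), Pow(Add(137, F), -1)) = Mul(Pow(Add(137, F), -1), Add(F, J)))
j = 103022 (j = Add(102798, 224) = 103022)
Mul(Add(140523, Add(128047, Function('x')(-73, 500))), Add(Function('z')(216, -417), j)) = Mul(Add(140523, Add(128047, -315)), Add(Mul(Pow(Add(137, 216), -1), Add(216, -417)), 103022)) = Mul(Add(140523, 127732), Add(Mul(Pow(353, -1), -201), 103022)) = Mul(268255, Add(Mul(Rational(1, 353), -201), 103022)) = Mul(268255, Add(Rational(-201, 353), 103022)) = Mul(268255, Rational(36366565, 353)) = Rational(9755512894075, 353)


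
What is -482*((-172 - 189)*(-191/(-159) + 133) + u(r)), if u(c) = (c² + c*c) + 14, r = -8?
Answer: 3701972080/159 ≈ 2.3283e+7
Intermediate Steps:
u(c) = 14 + 2*c² (u(c) = (c² + c²) + 14 = 2*c² + 14 = 14 + 2*c²)
-482*((-172 - 189)*(-191/(-159) + 133) + u(r)) = -482*((-172 - 189)*(-191/(-159) + 133) + (14 + 2*(-8)²)) = -482*(-361*(-191*(-1/159) + 133) + (14 + 2*64)) = -482*(-361*(191/159 + 133) + (14 + 128)) = -482*(-361*21338/159 + 142) = -482*(-7703018/159 + 142) = -482*(-7680440/159) = 3701972080/159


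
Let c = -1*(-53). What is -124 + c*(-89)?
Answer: -4841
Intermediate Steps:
c = 53
-124 + c*(-89) = -124 + 53*(-89) = -124 - 4717 = -4841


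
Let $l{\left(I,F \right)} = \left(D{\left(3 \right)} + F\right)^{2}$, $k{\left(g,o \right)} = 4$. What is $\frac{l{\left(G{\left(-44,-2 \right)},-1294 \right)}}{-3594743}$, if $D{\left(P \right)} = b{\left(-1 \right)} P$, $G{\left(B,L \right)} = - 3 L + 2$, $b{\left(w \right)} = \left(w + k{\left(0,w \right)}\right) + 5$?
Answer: $- \frac{1612900}{3594743} \approx -0.44868$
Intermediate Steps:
$b{\left(w \right)} = 9 + w$ ($b{\left(w \right)} = \left(w + 4\right) + 5 = \left(4 + w\right) + 5 = 9 + w$)
$G{\left(B,L \right)} = 2 - 3 L$
$D{\left(P \right)} = 8 P$ ($D{\left(P \right)} = \left(9 - 1\right) P = 8 P$)
$l{\left(I,F \right)} = \left(24 + F\right)^{2}$ ($l{\left(I,F \right)} = \left(8 \cdot 3 + F\right)^{2} = \left(24 + F\right)^{2}$)
$\frac{l{\left(G{\left(-44,-2 \right)},-1294 \right)}}{-3594743} = \frac{\left(24 - 1294\right)^{2}}{-3594743} = \left(-1270\right)^{2} \left(- \frac{1}{3594743}\right) = 1612900 \left(- \frac{1}{3594743}\right) = - \frac{1612900}{3594743}$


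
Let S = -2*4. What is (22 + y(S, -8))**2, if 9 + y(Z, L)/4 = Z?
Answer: 2116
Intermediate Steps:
S = -8
y(Z, L) = -36 + 4*Z
(22 + y(S, -8))**2 = (22 + (-36 + 4*(-8)))**2 = (22 + (-36 - 32))**2 = (22 - 68)**2 = (-46)**2 = 2116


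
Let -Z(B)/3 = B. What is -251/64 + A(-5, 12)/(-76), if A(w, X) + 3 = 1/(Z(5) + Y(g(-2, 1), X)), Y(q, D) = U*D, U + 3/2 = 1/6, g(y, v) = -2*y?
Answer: -146335/37696 ≈ -3.8820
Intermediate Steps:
Z(B) = -3*B
U = -4/3 (U = -3/2 + 1/6 = -3/2 + ⅙ = -4/3 ≈ -1.3333)
Y(q, D) = -4*D/3
A(w, X) = -3 + 1/(-15 - 4*X/3) (A(w, X) = -3 + 1/(-3*5 - 4*X/3) = -3 + 1/(-15 - 4*X/3))
-251/64 + A(-5, 12)/(-76) = -251/64 + (6*(23 + 2*12)/(-45 - 4*12))/(-76) = -251*1/64 + (6*(23 + 24)/(-45 - 48))*(-1/76) = -251/64 + (6*47/(-93))*(-1/76) = -251/64 + (6*(-1/93)*47)*(-1/76) = -251/64 - 94/31*(-1/76) = -251/64 + 47/1178 = -146335/37696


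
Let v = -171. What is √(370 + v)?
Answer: √199 ≈ 14.107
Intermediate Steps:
√(370 + v) = √(370 - 171) = √199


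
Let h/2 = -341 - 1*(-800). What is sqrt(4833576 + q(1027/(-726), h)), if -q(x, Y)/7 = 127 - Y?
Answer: sqrt(4839113) ≈ 2199.8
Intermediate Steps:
h = 918 (h = 2*(-341 - 1*(-800)) = 2*(-341 + 800) = 2*459 = 918)
q(x, Y) = -889 + 7*Y (q(x, Y) = -7*(127 - Y) = -889 + 7*Y)
sqrt(4833576 + q(1027/(-726), h)) = sqrt(4833576 + (-889 + 7*918)) = sqrt(4833576 + (-889 + 6426)) = sqrt(4833576 + 5537) = sqrt(4839113)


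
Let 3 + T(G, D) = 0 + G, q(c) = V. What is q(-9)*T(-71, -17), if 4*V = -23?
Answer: 851/2 ≈ 425.50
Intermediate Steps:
V = -23/4 (V = (¼)*(-23) = -23/4 ≈ -5.7500)
q(c) = -23/4
T(G, D) = -3 + G (T(G, D) = -3 + (0 + G) = -3 + G)
q(-9)*T(-71, -17) = -23*(-3 - 71)/4 = -23/4*(-74) = 851/2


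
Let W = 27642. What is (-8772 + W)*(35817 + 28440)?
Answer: 1212529590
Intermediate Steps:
(-8772 + W)*(35817 + 28440) = (-8772 + 27642)*(35817 + 28440) = 18870*64257 = 1212529590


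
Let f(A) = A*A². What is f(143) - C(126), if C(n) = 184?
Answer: 2924023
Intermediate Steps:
f(A) = A³
f(143) - C(126) = 143³ - 1*184 = 2924207 - 184 = 2924023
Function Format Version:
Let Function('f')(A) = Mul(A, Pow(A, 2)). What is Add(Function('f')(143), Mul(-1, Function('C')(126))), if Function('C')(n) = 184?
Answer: 2924023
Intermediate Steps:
Function('f')(A) = Pow(A, 3)
Add(Function('f')(143), Mul(-1, Function('C')(126))) = Add(Pow(143, 3), Mul(-1, 184)) = Add(2924207, -184) = 2924023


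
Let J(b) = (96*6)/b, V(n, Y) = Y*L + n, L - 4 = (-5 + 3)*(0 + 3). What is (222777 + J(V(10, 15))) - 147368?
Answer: 376901/5 ≈ 75380.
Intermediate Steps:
L = -2 (L = 4 + (-5 + 3)*(0 + 3) = 4 - 2*3 = 4 - 6 = -2)
V(n, Y) = n - 2*Y (V(n, Y) = Y*(-2) + n = -2*Y + n = n - 2*Y)
J(b) = 576/b
(222777 + J(V(10, 15))) - 147368 = (222777 + 576/(10 - 2*15)) - 147368 = (222777 + 576/(10 - 30)) - 147368 = (222777 + 576/(-20)) - 147368 = (222777 + 576*(-1/20)) - 147368 = (222777 - 144/5) - 147368 = 1113741/5 - 147368 = 376901/5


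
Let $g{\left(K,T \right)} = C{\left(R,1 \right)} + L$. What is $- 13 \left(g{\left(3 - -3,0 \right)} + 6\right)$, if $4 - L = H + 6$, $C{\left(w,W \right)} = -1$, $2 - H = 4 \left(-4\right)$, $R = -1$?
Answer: $195$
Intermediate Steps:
$H = 18$ ($H = 2 - 4 \left(-4\right) = 2 - -16 = 2 + 16 = 18$)
$L = -20$ ($L = 4 - \left(18 + 6\right) = 4 - 24 = -20$)
$g{\left(K,T \right)} = -21$ ($g{\left(K,T \right)} = -1 - 20 = -21$)
$- 13 \left(g{\left(3 - -3,0 \right)} + 6\right) = - 13 \left(-21 + 6\right) = \left(-13\right) \left(-15\right) = 195$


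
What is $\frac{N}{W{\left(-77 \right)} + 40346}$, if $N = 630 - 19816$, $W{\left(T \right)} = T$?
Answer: $- \frac{19186}{40269} \approx -0.47645$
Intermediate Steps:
$N = -19186$ ($N = 630 - 19816 = -19186$)
$\frac{N}{W{\left(-77 \right)} + 40346} = - \frac{19186}{-77 + 40346} = - \frac{19186}{40269}$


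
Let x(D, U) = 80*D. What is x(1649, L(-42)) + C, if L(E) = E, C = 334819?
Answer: 466739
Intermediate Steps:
x(1649, L(-42)) + C = 80*1649 + 334819 = 131920 + 334819 = 466739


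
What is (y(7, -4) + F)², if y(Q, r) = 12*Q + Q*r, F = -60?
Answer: 16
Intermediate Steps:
(y(7, -4) + F)² = (7*(12 - 4) - 60)² = (7*8 - 60)² = (56 - 60)² = (-4)² = 16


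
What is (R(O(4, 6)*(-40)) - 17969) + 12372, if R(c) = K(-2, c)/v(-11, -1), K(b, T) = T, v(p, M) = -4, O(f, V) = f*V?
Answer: -5357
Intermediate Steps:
O(f, V) = V*f
R(c) = -c/4 (R(c) = c/(-4) = c*(-¼) = -c/4)
(R(O(4, 6)*(-40)) - 17969) + 12372 = (-6*4*(-40)/4 - 17969) + 12372 = (-6*(-40) - 17969) + 12372 = (-¼*(-960) - 17969) + 12372 = (240 - 17969) + 12372 = -17729 + 12372 = -5357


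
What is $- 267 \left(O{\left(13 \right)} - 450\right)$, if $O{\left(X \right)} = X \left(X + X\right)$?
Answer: $29904$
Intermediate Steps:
$O{\left(X \right)} = 2 X^{2}$ ($O{\left(X \right)} = X 2 X = 2 X^{2}$)
$- 267 \left(O{\left(13 \right)} - 450\right) = - 267 \left(2 \cdot 13^{2} - 450\right) = - 267 \left(2 \cdot 169 - 450\right) = - 267 \left(338 - 450\right) = \left(-267\right) \left(-112\right) = 29904$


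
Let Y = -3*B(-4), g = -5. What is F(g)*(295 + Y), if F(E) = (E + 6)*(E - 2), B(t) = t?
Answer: -2149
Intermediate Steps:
F(E) = (-2 + E)*(6 + E) (F(E) = (6 + E)*(-2 + E) = (-2 + E)*(6 + E))
Y = 12 (Y = -3*(-4) = 12)
F(g)*(295 + Y) = (-12 + (-5)² + 4*(-5))*(295 + 12) = (-12 + 25 - 20)*307 = -7*307 = -2149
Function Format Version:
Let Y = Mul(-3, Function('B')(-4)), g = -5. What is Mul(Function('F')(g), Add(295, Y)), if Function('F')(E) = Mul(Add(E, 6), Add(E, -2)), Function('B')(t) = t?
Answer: -2149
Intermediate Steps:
Function('F')(E) = Mul(Add(-2, E), Add(6, E)) (Function('F')(E) = Mul(Add(6, E), Add(-2, E)) = Mul(Add(-2, E), Add(6, E)))
Y = 12 (Y = Mul(-3, -4) = 12)
Mul(Function('F')(g), Add(295, Y)) = Mul(Add(-12, Pow(-5, 2), Mul(4, -5)), Add(295, 12)) = Mul(Add(-12, 25, -20), 307) = Mul(-7, 307) = -2149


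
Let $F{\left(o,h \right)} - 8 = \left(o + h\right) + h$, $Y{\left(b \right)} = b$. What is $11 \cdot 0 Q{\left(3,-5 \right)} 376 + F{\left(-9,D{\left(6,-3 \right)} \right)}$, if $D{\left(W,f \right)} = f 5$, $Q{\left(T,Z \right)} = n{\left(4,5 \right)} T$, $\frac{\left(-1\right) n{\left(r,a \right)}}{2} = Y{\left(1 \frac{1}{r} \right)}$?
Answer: $-31$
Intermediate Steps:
$n{\left(r,a \right)} = - \frac{2}{r}$ ($n{\left(r,a \right)} = - 2 \cdot 1 \frac{1}{r} = - \frac{2}{r}$)
$Q{\left(T,Z \right)} = - \frac{T}{2}$ ($Q{\left(T,Z \right)} = - \frac{2}{4} T = \left(-2\right) \frac{1}{4} T = - \frac{T}{2}$)
$D{\left(W,f \right)} = 5 f$
$F{\left(o,h \right)} = 8 + o + 2 h$ ($F{\left(o,h \right)} = 8 + \left(\left(o + h\right) + h\right) = 8 + \left(\left(h + o\right) + h\right) = 8 + \left(o + 2 h\right) = 8 + o + 2 h$)
$11 \cdot 0 Q{\left(3,-5 \right)} 376 + F{\left(-9,D{\left(6,-3 \right)} \right)} = 11 \cdot 0 \left(\left(- \frac{1}{2}\right) 3\right) 376 + \left(8 - 9 + 2 \cdot 5 \left(-3\right)\right) = 0 \left(- \frac{3}{2}\right) 376 + \left(8 - 9 + 2 \left(-15\right)\right) = 0 \cdot 376 - 31 = 0 - 31 = -31$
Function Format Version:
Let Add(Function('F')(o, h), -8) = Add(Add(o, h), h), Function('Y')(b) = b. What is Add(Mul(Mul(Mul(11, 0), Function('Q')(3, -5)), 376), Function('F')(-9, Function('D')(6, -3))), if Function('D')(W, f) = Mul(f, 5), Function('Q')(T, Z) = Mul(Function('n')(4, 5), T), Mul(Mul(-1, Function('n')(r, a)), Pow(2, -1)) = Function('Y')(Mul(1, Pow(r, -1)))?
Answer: -31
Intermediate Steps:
Function('n')(r, a) = Mul(-2, Pow(r, -1)) (Function('n')(r, a) = Mul(-2, Mul(1, Pow(r, -1))) = Mul(-2, Pow(r, -1)))
Function('Q')(T, Z) = Mul(Rational(-1, 2), T) (Function('Q')(T, Z) = Mul(Mul(-2, Pow(4, -1)), T) = Mul(Mul(-2, Rational(1, 4)), T) = Mul(Rational(-1, 2), T))
Function('D')(W, f) = Mul(5, f)
Function('F')(o, h) = Add(8, o, Mul(2, h)) (Function('F')(o, h) = Add(8, Add(Add(o, h), h)) = Add(8, Add(Add(h, o), h)) = Add(8, Add(o, Mul(2, h))) = Add(8, o, Mul(2, h)))
Add(Mul(Mul(Mul(11, 0), Function('Q')(3, -5)), 376), Function('F')(-9, Function('D')(6, -3))) = Add(Mul(Mul(Mul(11, 0), Mul(Rational(-1, 2), 3)), 376), Add(8, -9, Mul(2, Mul(5, -3)))) = Add(Mul(Mul(0, Rational(-3, 2)), 376), Add(8, -9, Mul(2, -15))) = Add(Mul(0, 376), Add(8, -9, -30)) = Add(0, -31) = -31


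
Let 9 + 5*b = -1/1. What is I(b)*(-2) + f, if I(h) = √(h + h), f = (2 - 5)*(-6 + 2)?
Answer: 12 - 4*I ≈ 12.0 - 4.0*I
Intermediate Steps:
b = -2 (b = -9/5 + (-1/1)/5 = -9/5 + (-1*1)/5 = -9/5 + (⅕)*(-1) = -9/5 - ⅕ = -2)
f = 12 (f = -3*(-4) = 12)
I(h) = √2*√h (I(h) = √(2*h) = √2*√h)
I(b)*(-2) + f = (√2*√(-2))*(-2) + 12 = (√2*(I*√2))*(-2) + 12 = (2*I)*(-2) + 12 = -4*I + 12 = 12 - 4*I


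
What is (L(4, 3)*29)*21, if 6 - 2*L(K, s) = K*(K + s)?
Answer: -6699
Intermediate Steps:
L(K, s) = 3 - K*(K + s)/2
(L(4, 3)*29)*21 = ((3 - ½*4² - ½*4*3)*29)*21 = ((3 - ½*16 - 6)*29)*21 = ((3 - 8 - 6)*29)*21 = -11*29*21 = -319*21 = -6699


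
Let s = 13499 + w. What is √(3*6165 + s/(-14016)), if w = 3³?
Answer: √56767514286/1752 ≈ 135.99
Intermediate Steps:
w = 27
s = 13526 (s = 13499 + 27 = 13526)
√(3*6165 + s/(-14016)) = √(3*6165 + 13526/(-14016)) = √(18495 + 13526*(-1/14016)) = √(18495 - 6763/7008) = √(129606197/7008) = √56767514286/1752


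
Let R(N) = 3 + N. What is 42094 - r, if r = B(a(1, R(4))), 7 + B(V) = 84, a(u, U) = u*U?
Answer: 42017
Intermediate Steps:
a(u, U) = U*u
B(V) = 77 (B(V) = -7 + 84 = 77)
r = 77
42094 - r = 42094 - 1*77 = 42094 - 77 = 42017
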